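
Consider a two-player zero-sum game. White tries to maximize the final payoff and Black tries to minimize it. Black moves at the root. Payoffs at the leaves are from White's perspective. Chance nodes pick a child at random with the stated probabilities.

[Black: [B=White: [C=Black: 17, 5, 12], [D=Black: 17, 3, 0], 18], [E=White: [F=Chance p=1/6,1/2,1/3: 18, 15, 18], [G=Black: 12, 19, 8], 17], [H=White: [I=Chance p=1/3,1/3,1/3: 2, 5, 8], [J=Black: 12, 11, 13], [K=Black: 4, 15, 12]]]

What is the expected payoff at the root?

11

C (Black): min(17, 5, 12) = 5
D (Black): min(17, 3, 0) = 0
B (White): max(5, 0, 18) = 18
F (Chance): 1/6·18 + 1/2·15 + 1/3·18 = 16.5
G (Black): min(12, 19, 8) = 8
E (White): max(16.5, 8, 17) = 17
I (Chance): 1/3·2 + 1/3·5 + 1/3·8 = 5
J (Black): min(12, 11, 13) = 11
K (Black): min(4, 15, 12) = 4
H (White): max(5, 11, 4) = 11
Root (Black): min(18, 17, 11) = 11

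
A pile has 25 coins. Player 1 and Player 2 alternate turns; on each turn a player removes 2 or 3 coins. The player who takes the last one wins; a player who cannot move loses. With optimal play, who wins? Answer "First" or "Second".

Compute winning (W) and losing (L) positions by backward induction:
i:   0  1  2  3  4  5  6  7  8  9 10 11 12 13 14 15 16 17 18 19 20 21 22 23 24 25
     L  L  W  W  W  L  L  W  W  W  L  L  W  W  W  L  L  W  W  W  L  L  W  W  W  L
Position 25 is L, so the second player wins.

Second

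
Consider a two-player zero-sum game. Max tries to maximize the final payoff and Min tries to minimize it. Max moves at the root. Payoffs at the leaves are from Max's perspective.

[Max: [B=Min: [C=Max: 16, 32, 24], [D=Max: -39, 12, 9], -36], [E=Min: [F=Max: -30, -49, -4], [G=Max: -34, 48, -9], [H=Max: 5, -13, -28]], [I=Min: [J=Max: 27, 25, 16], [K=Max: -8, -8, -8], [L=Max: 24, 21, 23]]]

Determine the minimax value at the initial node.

C (Max): max(16, 32, 24) = 32
D (Max): max(-39, 12, 9) = 12
B (Min): min(32, 12, -36) = -36
F (Max): max(-30, -49, -4) = -4
G (Max): max(-34, 48, -9) = 48
H (Max): max(5, -13, -28) = 5
E (Min): min(-4, 48, 5) = -4
J (Max): max(27, 25, 16) = 27
K (Max): max(-8, -8, -8) = -8
L (Max): max(24, 21, 23) = 24
I (Min): min(27, -8, 24) = -8
Root (Max): max(-36, -4, -8) = -4

-4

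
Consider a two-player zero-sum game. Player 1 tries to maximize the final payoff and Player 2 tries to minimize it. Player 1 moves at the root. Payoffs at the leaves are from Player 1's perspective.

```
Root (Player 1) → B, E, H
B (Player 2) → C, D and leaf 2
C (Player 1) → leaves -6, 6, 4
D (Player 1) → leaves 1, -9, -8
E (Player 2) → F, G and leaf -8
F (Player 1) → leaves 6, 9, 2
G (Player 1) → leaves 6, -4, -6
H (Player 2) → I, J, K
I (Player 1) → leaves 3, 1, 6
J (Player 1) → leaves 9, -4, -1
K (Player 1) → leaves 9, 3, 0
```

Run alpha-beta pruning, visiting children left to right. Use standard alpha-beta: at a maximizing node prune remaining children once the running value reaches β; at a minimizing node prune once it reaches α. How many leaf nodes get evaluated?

C [α=-∞,β=+∞]: v=6
D [α=-∞,β=6]: v=1
B [α=-∞,β=+∞]: v=1
F [α=1,β=+∞]: v=9
G [α=1,β=9]: v=6
E [α=1,β=+∞]: v=-8
I [α=1,β=+∞]: v=6
J [α=1,β=6]: v=9 after child 1 ≥ β → β-cutoff, skip 2
K [α=1,β=6]: v=9 after child 1 ≥ β → β-cutoff, skip 2
H [α=1,β=+∞]: v=6
Root [α=-∞,β=+∞]: v=6
Leaves evaluated: 19 of 23.

19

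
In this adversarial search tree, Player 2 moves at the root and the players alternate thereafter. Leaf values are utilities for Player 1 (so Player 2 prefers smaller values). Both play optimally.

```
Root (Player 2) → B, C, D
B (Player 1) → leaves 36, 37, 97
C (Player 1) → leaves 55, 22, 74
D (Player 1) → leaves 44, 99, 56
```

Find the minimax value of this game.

B (Player 1): max(36, 37, 97) = 97
C (Player 1): max(55, 22, 74) = 74
D (Player 1): max(44, 99, 56) = 99
Root (Player 2): min(97, 74, 99) = 74

74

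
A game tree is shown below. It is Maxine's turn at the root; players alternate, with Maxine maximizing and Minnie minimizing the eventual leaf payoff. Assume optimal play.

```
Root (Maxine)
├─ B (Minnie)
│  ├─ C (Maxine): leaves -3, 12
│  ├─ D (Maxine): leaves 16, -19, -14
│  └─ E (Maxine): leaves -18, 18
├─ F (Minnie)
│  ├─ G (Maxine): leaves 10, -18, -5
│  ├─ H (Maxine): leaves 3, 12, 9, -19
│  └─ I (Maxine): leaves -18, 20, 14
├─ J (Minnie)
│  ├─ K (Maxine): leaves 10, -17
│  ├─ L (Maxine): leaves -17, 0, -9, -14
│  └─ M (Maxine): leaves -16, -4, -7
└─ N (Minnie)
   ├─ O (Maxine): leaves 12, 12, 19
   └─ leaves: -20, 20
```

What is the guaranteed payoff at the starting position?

C (Maxine): max(-3, 12) = 12
D (Maxine): max(16, -19, -14) = 16
E (Maxine): max(-18, 18) = 18
B (Minnie): min(12, 16, 18) = 12
G (Maxine): max(10, -18, -5) = 10
H (Maxine): max(3, 12, 9, -19) = 12
I (Maxine): max(-18, 20, 14) = 20
F (Minnie): min(10, 12, 20) = 10
K (Maxine): max(10, -17) = 10
L (Maxine): max(-17, 0, -9, -14) = 0
M (Maxine): max(-16, -4, -7) = -4
J (Minnie): min(10, 0, -4) = -4
O (Maxine): max(12, 12, 19) = 19
N (Minnie): min(19, -20, 20) = -20
Root (Maxine): max(12, 10, -4, -20) = 12

12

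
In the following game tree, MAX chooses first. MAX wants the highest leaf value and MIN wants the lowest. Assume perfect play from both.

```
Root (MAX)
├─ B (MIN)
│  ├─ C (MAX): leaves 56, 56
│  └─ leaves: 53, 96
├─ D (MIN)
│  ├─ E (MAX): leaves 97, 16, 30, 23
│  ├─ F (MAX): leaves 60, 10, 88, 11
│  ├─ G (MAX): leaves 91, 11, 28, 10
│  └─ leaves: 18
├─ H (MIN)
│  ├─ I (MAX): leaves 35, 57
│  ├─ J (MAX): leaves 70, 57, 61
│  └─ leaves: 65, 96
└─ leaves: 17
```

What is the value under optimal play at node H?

I: max(35, 57) = 57
J: max(70, 57, 61) = 70
H: min(57, 70, 65, 96) = 57

57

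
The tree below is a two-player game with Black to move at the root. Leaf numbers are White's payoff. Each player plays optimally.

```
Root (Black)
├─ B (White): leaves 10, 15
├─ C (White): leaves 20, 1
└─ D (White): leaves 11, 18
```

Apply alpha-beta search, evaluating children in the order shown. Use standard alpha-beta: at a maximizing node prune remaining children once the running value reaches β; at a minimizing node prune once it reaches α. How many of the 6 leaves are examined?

5

B [α=-∞,β=+∞]: v=15
C [α=-∞,β=15]: v=20 after child 1 ≥ β → β-cutoff, skip 1
D [α=-∞,β=15]: v=18
Root [α=-∞,β=+∞]: v=15
Leaves evaluated: 5 of 6.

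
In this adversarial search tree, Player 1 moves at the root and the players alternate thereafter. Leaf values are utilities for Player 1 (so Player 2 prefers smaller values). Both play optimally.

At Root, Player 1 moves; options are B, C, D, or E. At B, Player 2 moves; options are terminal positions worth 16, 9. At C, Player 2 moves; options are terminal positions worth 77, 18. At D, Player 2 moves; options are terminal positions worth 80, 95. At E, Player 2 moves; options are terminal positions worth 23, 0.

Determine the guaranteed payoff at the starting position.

80

B (Player 2): min(16, 9) = 9
C (Player 2): min(77, 18) = 18
D (Player 2): min(80, 95) = 80
E (Player 2): min(23, 0) = 0
Root (Player 1): max(9, 18, 80, 0) = 80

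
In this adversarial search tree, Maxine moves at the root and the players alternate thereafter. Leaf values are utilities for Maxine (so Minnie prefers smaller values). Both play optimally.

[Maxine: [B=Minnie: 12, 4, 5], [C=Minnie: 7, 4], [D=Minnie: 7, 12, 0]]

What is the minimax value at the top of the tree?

B (Minnie): min(12, 4, 5) = 4
C (Minnie): min(7, 4) = 4
D (Minnie): min(7, 12, 0) = 0
Root (Maxine): max(4, 4, 0) = 4

4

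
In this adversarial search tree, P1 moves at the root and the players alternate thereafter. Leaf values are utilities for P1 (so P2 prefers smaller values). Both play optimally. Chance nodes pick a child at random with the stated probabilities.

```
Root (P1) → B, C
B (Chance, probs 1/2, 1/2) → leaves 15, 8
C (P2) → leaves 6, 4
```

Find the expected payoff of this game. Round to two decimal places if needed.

11.5

B (Chance): 1/2·15 + 1/2·8 = 11.5
C (P2): min(6, 4) = 4
Root (P1): max(11.5, 4) = 11.5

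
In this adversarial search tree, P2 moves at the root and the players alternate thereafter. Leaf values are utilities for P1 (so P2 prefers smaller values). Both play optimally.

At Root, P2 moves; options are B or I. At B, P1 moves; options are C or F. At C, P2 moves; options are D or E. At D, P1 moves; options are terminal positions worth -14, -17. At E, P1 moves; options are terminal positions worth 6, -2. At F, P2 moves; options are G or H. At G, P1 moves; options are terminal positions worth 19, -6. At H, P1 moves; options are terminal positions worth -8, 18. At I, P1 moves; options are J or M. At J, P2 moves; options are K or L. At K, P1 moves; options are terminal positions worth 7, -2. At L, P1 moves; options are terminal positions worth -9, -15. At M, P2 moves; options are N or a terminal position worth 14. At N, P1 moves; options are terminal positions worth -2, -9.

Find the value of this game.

D (P1): max(-14, -17) = -14
E (P1): max(6, -2) = 6
C (P2): min(-14, 6) = -14
G (P1): max(19, -6) = 19
H (P1): max(-8, 18) = 18
F (P2): min(19, 18) = 18
B (P1): max(-14, 18) = 18
K (P1): max(7, -2) = 7
L (P1): max(-9, -15) = -9
J (P2): min(7, -9) = -9
N (P1): max(-2, -9) = -2
M (P2): min(-2, 14) = -2
I (P1): max(-9, -2) = -2
Root (P2): min(18, -2) = -2

-2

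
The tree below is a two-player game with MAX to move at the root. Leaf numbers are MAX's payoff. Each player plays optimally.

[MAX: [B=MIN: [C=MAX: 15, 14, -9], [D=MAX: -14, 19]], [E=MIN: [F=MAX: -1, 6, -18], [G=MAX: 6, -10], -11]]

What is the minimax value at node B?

15

C: max(15, 14, -9) = 15
D: max(-14, 19) = 19
B: min(15, 19) = 15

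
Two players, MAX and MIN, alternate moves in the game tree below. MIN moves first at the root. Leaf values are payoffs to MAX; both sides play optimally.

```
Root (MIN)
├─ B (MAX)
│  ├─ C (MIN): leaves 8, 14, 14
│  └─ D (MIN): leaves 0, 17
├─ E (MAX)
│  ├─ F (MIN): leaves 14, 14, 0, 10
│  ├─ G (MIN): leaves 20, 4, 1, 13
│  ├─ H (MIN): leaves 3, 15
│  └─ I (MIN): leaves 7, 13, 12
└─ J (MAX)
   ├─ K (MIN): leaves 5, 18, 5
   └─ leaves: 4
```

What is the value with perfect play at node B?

8

C: min(8, 14, 14) = 8
D: min(0, 17) = 0
B: max(8, 0) = 8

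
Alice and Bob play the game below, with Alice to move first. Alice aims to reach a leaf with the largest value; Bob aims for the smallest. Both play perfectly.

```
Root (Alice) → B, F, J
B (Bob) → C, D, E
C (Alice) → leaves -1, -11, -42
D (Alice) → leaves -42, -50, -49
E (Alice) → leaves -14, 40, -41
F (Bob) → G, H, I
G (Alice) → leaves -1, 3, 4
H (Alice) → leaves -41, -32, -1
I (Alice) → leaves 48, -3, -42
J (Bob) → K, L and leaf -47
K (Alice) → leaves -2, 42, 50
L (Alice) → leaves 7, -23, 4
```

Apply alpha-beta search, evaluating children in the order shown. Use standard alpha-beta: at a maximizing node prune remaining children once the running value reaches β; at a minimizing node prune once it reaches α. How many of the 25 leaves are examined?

C [α=-∞,β=+∞]: v=-1
D [α=-∞,β=-1]: v=-42
E [α=-∞,β=-42]: v=-14 after child 1 ≥ β → β-cutoff, skip 2
B [α=-∞,β=+∞]: v=-42
G [α=-42,β=+∞]: v=4
H [α=-42,β=4]: v=-1
I [α=-42,β=-1]: v=48 after child 1 ≥ β → β-cutoff, skip 2
F [α=-42,β=+∞]: v=-1
K [α=-1,β=+∞]: v=50
L [α=-1,β=50]: v=7
J [α=-1,β=+∞]: v=-47
Root [α=-∞,β=+∞]: v=-1
Leaves evaluated: 21 of 25.

21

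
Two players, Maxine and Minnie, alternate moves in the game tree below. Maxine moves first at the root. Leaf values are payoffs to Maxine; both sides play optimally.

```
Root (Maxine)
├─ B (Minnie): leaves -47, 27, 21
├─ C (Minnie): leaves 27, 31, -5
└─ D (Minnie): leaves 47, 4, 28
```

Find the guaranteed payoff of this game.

B (Minnie): min(-47, 27, 21) = -47
C (Minnie): min(27, 31, -5) = -5
D (Minnie): min(47, 4, 28) = 4
Root (Maxine): max(-47, -5, 4) = 4

4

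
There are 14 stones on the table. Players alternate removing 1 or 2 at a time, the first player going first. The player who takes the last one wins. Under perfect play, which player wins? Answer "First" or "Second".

First

Positions where the player to move wins (W) vs loses (L):
i:   0  1  2  3  4  5  6  7  8  9 10 11 12 13 14
     L  W  W  L  W  W  L  W  W  L  W  W  L  W  W
Position 14 is W, so the first player wins.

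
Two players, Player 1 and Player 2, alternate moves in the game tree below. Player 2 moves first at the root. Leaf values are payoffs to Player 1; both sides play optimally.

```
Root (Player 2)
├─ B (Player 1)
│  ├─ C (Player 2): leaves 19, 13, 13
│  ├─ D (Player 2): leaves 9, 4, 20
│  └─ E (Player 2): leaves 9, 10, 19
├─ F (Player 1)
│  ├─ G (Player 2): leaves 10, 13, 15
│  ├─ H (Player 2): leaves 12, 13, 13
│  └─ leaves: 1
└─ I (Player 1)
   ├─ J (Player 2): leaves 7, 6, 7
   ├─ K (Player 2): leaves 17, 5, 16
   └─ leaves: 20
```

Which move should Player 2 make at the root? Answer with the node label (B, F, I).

F

C (Player 2): min(19, 13, 13) = 13
D (Player 2): min(9, 4, 20) = 4
E (Player 2): min(9, 10, 19) = 9
B (Player 1): max(13, 4, 9) = 13
G (Player 2): min(10, 13, 15) = 10
H (Player 2): min(12, 13, 13) = 12
F (Player 1): max(10, 12, 1) = 12
J (Player 2): min(7, 6, 7) = 6
K (Player 2): min(17, 5, 16) = 5
I (Player 1): max(6, 5, 20) = 20
Root (Player 2): min(13, 12, 20) = 12
Player 2 picks the child with the lowest value: F (value 12).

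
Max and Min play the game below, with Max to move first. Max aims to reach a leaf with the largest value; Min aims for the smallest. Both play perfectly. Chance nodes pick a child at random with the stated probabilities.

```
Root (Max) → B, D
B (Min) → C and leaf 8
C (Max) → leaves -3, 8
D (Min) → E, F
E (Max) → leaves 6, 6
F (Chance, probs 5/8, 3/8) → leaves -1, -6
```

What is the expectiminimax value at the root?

C (Max): max(-3, 8) = 8
B (Min): min(8, 8) = 8
E (Max): max(6, 6) = 6
F (Chance): 5/8·-1 + 3/8·-6 = -2.88
D (Min): min(6, -2.88) = -2.88
Root (Max): max(8, -2.88) = 8

8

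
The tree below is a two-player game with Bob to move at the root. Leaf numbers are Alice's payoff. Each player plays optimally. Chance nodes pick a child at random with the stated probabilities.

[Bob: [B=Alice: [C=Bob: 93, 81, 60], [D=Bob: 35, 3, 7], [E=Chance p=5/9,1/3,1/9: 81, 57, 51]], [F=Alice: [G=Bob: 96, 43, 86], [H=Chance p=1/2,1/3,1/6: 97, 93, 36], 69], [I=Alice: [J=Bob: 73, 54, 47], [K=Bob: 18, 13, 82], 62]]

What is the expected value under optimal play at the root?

C (Bob): min(93, 81, 60) = 60
D (Bob): min(35, 3, 7) = 3
E (Chance): 5/9·81 + 1/3·57 + 1/9·51 = 69.67
B (Alice): max(60, 3, 69.67) = 69.67
G (Bob): min(96, 43, 86) = 43
H (Chance): 1/2·97 + 1/3·93 + 1/6·36 = 85.5
F (Alice): max(43, 85.5, 69) = 85.5
J (Bob): min(73, 54, 47) = 47
K (Bob): min(18, 13, 82) = 13
I (Alice): max(47, 13, 62) = 62
Root (Bob): min(69.67, 85.5, 62) = 62

62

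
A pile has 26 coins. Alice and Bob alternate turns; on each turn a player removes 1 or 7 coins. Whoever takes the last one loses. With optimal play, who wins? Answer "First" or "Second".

First

W/L table (W = player to move can force a win):
i:   0  1  2  3  4  5  6  7  8  9 10 11 12 13 14 15 16 17 18 19 20 21 22 23 24 25 26
     W  L  W  L  W  L  W  L  W  L  W  L  W  L  W  L  W  L  W  L  W  L  W  L  W  L  W
Position 26 is W, so the first player wins.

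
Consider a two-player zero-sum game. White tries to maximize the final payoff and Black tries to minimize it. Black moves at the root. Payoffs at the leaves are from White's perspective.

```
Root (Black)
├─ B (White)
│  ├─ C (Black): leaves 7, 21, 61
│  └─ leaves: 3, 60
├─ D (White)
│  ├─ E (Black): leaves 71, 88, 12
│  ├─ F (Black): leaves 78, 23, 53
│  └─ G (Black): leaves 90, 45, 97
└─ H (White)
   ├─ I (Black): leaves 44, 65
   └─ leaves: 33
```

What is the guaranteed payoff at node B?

60

C: min(7, 21, 61) = 7
B: max(7, 3, 60) = 60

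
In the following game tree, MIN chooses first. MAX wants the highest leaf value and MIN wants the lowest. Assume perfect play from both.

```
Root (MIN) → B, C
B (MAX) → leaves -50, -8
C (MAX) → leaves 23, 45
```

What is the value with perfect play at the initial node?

B (MAX): max(-50, -8) = -8
C (MAX): max(23, 45) = 45
Root (MIN): min(-8, 45) = -8

-8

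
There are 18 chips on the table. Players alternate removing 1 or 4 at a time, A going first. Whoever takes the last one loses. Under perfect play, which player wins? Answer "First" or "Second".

Second

Compute winning (W) and losing (L) positions by backward induction:
i:   0  1  2  3  4  5  6  7  8  9 10 11 12 13 14 15 16 17 18
     W  L  W  L  W  W  L  W  L  W  W  L  W  L  W  W  L  W  L
Position 18 is L, so the second player wins.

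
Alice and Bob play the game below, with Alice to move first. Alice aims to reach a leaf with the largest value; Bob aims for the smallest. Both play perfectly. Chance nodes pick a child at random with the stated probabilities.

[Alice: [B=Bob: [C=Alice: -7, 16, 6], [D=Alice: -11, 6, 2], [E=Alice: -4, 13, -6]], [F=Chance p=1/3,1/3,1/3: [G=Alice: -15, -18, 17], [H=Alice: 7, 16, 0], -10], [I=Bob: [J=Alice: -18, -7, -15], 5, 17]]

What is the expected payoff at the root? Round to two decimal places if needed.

C (Alice): max(-7, 16, 6) = 16
D (Alice): max(-11, 6, 2) = 6
E (Alice): max(-4, 13, -6) = 13
B (Bob): min(16, 6, 13) = 6
G (Alice): max(-15, -18, 17) = 17
H (Alice): max(7, 16, 0) = 16
F (Chance): 1/3·17 + 1/3·16 + 1/3·-10 = 7.67
J (Alice): max(-18, -7, -15) = -7
I (Bob): min(-7, 5, 17) = -7
Root (Alice): max(6, 7.67, -7) = 7.67

7.67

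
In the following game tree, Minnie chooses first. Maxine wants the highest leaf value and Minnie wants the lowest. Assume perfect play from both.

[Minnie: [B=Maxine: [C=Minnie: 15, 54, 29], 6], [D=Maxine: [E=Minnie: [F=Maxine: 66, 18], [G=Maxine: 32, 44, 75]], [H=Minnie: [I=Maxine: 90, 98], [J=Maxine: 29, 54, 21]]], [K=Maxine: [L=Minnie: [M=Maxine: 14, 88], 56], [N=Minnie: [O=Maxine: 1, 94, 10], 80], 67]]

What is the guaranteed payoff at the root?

15

C (Minnie): min(15, 54, 29) = 15
B (Maxine): max(15, 6) = 15
F (Maxine): max(66, 18) = 66
G (Maxine): max(32, 44, 75) = 75
E (Minnie): min(66, 75) = 66
I (Maxine): max(90, 98) = 98
J (Maxine): max(29, 54, 21) = 54
H (Minnie): min(98, 54) = 54
D (Maxine): max(66, 54) = 66
M (Maxine): max(14, 88) = 88
L (Minnie): min(88, 56) = 56
O (Maxine): max(1, 94, 10) = 94
N (Minnie): min(94, 80) = 80
K (Maxine): max(56, 80, 67) = 80
Root (Minnie): min(15, 66, 80) = 15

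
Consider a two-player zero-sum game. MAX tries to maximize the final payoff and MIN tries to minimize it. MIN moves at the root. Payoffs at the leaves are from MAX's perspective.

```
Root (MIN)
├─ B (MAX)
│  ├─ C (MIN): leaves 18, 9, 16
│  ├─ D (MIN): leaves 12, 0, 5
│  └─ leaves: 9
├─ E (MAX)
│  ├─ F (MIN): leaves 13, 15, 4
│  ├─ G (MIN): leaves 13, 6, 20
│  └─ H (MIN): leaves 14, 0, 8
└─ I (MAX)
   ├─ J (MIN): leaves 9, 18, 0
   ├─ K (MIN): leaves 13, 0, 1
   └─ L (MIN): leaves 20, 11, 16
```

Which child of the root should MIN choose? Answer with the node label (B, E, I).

E

C (MIN): min(18, 9, 16) = 9
D (MIN): min(12, 0, 5) = 0
B (MAX): max(9, 0, 9) = 9
F (MIN): min(13, 15, 4) = 4
G (MIN): min(13, 6, 20) = 6
H (MIN): min(14, 0, 8) = 0
E (MAX): max(4, 6, 0) = 6
J (MIN): min(9, 18, 0) = 0
K (MIN): min(13, 0, 1) = 0
L (MIN): min(20, 11, 16) = 11
I (MAX): max(0, 0, 11) = 11
Root (MIN): min(9, 6, 11) = 6
MIN picks the child with the lowest value: E (value 6).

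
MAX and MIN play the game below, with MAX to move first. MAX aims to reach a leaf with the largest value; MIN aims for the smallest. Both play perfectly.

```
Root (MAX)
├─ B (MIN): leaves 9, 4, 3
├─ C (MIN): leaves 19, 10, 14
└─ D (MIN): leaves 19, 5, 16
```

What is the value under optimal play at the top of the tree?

B (MIN): min(9, 4, 3) = 3
C (MIN): min(19, 10, 14) = 10
D (MIN): min(19, 5, 16) = 5
Root (MAX): max(3, 10, 5) = 10

10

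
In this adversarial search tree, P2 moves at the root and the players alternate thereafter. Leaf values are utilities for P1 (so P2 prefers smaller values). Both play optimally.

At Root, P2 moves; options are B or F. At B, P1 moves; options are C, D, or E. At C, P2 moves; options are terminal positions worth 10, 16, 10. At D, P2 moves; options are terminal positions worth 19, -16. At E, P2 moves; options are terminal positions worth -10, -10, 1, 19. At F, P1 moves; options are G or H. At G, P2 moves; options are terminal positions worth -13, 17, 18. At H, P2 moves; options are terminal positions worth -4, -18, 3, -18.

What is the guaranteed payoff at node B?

C: min(10, 16, 10) = 10
D: min(19, -16) = -16
E: min(-10, -10, 1, 19) = -10
B: max(10, -16, -10) = 10

10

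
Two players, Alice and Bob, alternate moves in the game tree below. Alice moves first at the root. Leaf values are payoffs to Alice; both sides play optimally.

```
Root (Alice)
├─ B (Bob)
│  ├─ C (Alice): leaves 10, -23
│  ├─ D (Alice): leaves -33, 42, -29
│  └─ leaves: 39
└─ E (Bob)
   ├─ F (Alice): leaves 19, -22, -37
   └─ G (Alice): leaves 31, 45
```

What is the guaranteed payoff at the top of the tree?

C (Alice): max(10, -23) = 10
D (Alice): max(-33, 42, -29) = 42
B (Bob): min(10, 42, 39) = 10
F (Alice): max(19, -22, -37) = 19
G (Alice): max(31, 45) = 45
E (Bob): min(19, 45) = 19
Root (Alice): max(10, 19) = 19

19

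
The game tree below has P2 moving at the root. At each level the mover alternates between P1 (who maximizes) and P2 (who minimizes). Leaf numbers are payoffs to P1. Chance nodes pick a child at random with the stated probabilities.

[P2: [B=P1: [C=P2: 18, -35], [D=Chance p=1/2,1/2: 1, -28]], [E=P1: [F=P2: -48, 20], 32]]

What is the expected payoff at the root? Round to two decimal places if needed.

-13.5

C (P2): min(18, -35) = -35
D (Chance): 1/2·1 + 1/2·-28 = -13.5
B (P1): max(-35, -13.5) = -13.5
F (P2): min(-48, 20) = -48
E (P1): max(-48, 32) = 32
Root (P2): min(-13.5, 32) = -13.5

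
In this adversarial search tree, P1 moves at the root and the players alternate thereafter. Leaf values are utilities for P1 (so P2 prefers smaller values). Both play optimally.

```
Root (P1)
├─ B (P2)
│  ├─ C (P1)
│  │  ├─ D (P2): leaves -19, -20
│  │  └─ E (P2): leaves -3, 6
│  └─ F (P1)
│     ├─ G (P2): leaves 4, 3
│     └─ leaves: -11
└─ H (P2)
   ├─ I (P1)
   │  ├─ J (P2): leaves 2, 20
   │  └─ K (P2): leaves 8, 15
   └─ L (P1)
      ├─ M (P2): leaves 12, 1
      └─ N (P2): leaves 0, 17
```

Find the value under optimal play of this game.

D (P2): min(-19, -20) = -20
E (P2): min(-3, 6) = -3
C (P1): max(-20, -3) = -3
G (P2): min(4, 3) = 3
F (P1): max(3, -11) = 3
B (P2): min(-3, 3) = -3
J (P2): min(2, 20) = 2
K (P2): min(8, 15) = 8
I (P1): max(2, 8) = 8
M (P2): min(12, 1) = 1
N (P2): min(0, 17) = 0
L (P1): max(1, 0) = 1
H (P2): min(8, 1) = 1
Root (P1): max(-3, 1) = 1

1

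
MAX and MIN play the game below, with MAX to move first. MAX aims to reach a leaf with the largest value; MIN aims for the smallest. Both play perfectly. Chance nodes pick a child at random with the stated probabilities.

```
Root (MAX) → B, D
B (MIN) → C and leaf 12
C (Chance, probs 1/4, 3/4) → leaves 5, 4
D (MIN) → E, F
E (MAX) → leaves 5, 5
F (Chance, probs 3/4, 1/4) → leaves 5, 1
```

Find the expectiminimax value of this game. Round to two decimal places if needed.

C (Chance): 1/4·5 + 3/4·4 = 4.25
B (MIN): min(4.25, 12) = 4.25
E (MAX): max(5, 5) = 5
F (Chance): 3/4·5 + 1/4·1 = 4
D (MIN): min(5, 4) = 4
Root (MAX): max(4.25, 4) = 4.25

4.25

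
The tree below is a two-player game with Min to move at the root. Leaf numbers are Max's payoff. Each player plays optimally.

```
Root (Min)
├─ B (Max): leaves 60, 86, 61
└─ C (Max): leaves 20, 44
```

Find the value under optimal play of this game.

B (Max): max(60, 86, 61) = 86
C (Max): max(20, 44) = 44
Root (Min): min(86, 44) = 44

44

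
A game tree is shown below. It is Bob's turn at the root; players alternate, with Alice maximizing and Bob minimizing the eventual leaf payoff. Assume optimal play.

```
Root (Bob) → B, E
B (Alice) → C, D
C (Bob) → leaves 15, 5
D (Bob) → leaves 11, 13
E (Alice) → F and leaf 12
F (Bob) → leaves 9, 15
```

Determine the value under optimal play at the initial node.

11

C (Bob): min(15, 5) = 5
D (Bob): min(11, 13) = 11
B (Alice): max(5, 11) = 11
F (Bob): min(9, 15) = 9
E (Alice): max(9, 12) = 12
Root (Bob): min(11, 12) = 11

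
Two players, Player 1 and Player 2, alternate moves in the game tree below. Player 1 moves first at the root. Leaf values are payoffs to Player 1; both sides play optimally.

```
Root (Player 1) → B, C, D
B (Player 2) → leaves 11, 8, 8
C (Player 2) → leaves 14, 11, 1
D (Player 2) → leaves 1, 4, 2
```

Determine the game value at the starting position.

B (Player 2): min(11, 8, 8) = 8
C (Player 2): min(14, 11, 1) = 1
D (Player 2): min(1, 4, 2) = 1
Root (Player 1): max(8, 1, 1) = 8

8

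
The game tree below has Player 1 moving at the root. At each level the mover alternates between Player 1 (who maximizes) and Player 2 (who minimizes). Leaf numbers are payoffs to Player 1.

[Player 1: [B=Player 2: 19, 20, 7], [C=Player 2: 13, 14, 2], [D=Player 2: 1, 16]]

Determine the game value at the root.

7

B (Player 2): min(19, 20, 7) = 7
C (Player 2): min(13, 14, 2) = 2
D (Player 2): min(1, 16) = 1
Root (Player 1): max(7, 2, 1) = 7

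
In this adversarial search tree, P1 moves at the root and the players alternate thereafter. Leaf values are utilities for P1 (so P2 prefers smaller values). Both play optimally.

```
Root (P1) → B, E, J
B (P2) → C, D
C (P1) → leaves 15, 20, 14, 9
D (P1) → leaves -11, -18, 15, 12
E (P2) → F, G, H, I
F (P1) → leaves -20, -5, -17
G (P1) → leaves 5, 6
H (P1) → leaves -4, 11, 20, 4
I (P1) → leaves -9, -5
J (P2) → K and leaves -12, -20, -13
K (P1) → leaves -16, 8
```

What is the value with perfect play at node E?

F: max(-20, -5, -17) = -5
G: max(5, 6) = 6
H: max(-4, 11, 20, 4) = 20
I: max(-9, -5) = -5
E: min(-5, 6, 20, -5) = -5

-5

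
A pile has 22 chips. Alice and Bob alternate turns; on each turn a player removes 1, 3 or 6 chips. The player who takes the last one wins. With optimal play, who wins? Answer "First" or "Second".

i:   0  1  2  3  4  5  6  7  8  9 10 11 12 13 14 15 16 17 18 19 20 21 22
     L  W  L  W  L  W  W  W  W  L  W  L  W  L  W  W  W  W  L  W  L  W  L
Position 22 is L, so the second player wins.

Second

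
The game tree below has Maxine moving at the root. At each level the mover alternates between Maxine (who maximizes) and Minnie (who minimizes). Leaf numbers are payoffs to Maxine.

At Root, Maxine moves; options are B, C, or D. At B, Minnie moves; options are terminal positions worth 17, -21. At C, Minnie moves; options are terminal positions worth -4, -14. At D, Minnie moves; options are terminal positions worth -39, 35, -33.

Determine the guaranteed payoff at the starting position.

-14

B (Minnie): min(17, -21) = -21
C (Minnie): min(-4, -14) = -14
D (Minnie): min(-39, 35, -33) = -39
Root (Maxine): max(-21, -14, -39) = -14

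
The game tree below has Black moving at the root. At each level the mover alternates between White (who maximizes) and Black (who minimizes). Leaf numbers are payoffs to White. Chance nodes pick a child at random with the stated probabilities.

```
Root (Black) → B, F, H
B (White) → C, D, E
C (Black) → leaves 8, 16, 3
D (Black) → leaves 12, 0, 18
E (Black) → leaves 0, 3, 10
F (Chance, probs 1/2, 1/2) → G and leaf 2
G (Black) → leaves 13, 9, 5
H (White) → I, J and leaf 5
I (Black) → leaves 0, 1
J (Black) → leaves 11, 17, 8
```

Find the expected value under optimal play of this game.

C (Black): min(8, 16, 3) = 3
D (Black): min(12, 0, 18) = 0
E (Black): min(0, 3, 10) = 0
B (White): max(3, 0, 0) = 3
G (Black): min(13, 9, 5) = 5
F (Chance): 1/2·5 + 1/2·2 = 3.5
I (Black): min(0, 1) = 0
J (Black): min(11, 17, 8) = 8
H (White): max(0, 8, 5) = 8
Root (Black): min(3, 3.5, 8) = 3

3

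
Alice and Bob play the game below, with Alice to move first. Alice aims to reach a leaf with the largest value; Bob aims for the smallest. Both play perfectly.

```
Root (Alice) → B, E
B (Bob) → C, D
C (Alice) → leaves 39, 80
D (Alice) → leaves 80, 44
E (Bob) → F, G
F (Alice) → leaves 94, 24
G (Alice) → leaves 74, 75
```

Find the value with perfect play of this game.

C (Alice): max(39, 80) = 80
D (Alice): max(80, 44) = 80
B (Bob): min(80, 80) = 80
F (Alice): max(94, 24) = 94
G (Alice): max(74, 75) = 75
E (Bob): min(94, 75) = 75
Root (Alice): max(80, 75) = 80

80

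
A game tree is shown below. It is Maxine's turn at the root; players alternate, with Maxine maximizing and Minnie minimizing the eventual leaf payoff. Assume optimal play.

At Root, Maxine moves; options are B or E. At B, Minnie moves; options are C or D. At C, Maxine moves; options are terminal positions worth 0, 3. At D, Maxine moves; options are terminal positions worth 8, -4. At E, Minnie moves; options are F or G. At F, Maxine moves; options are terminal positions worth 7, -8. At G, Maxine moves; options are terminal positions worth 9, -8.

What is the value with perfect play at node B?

C: max(0, 3) = 3
D: max(8, -4) = 8
B: min(3, 8) = 3

3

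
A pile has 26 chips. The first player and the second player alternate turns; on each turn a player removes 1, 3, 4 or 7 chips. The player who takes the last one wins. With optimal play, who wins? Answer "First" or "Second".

Second

Positions where the player to move wins (W) vs loses (L):
i:   0  1  2  3  4  5  6  7  8  9 10 11 12 13 14 15 16 17 18 19 20 21 22 23 24 25 26
     L  W  L  W  W  W  W  W  L  W  L  W  W  W  W  W  L  W  L  W  W  W  W  W  L  W  L
Position 26 is L, so the second player wins.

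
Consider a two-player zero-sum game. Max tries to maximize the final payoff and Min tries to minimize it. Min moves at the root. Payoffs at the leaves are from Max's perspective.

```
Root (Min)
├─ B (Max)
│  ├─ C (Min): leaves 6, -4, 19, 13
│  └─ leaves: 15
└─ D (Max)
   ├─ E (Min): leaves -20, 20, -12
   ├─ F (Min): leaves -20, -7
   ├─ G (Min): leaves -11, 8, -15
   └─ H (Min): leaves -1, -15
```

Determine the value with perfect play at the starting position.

C (Min): min(6, -4, 19, 13) = -4
B (Max): max(-4, 15) = 15
E (Min): min(-20, 20, -12) = -20
F (Min): min(-20, -7) = -20
G (Min): min(-11, 8, -15) = -15
H (Min): min(-1, -15) = -15
D (Max): max(-20, -20, -15, -15) = -15
Root (Min): min(15, -15) = -15

-15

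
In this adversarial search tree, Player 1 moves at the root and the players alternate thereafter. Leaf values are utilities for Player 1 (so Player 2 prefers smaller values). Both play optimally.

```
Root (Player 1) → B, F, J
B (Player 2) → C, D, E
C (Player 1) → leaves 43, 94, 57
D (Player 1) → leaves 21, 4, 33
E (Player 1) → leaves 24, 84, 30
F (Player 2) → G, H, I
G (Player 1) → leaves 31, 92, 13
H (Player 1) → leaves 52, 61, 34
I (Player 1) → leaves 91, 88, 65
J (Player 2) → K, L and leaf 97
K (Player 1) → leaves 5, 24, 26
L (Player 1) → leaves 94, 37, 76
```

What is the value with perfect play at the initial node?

C (Player 1): max(43, 94, 57) = 94
D (Player 1): max(21, 4, 33) = 33
E (Player 1): max(24, 84, 30) = 84
B (Player 2): min(94, 33, 84) = 33
G (Player 1): max(31, 92, 13) = 92
H (Player 1): max(52, 61, 34) = 61
I (Player 1): max(91, 88, 65) = 91
F (Player 2): min(92, 61, 91) = 61
K (Player 1): max(5, 24, 26) = 26
L (Player 1): max(94, 37, 76) = 94
J (Player 2): min(26, 94, 97) = 26
Root (Player 1): max(33, 61, 26) = 61

61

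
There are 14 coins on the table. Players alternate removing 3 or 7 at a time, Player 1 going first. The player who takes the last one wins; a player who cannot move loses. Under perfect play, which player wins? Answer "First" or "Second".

First

W/L table (W = player to move can force a win):
i:   0  1  2  3  4  5  6  7  8  9 10 11 12 13 14
     L  L  L  W  W  W  L  W  W  W  L  L  L  W  W
Position 14 is W, so the first player wins.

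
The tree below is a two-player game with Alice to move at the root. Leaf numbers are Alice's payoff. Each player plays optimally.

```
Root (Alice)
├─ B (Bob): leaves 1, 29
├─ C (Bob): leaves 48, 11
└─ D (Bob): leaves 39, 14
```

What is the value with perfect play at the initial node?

14

B (Bob): min(1, 29) = 1
C (Bob): min(48, 11) = 11
D (Bob): min(39, 14) = 14
Root (Alice): max(1, 11, 14) = 14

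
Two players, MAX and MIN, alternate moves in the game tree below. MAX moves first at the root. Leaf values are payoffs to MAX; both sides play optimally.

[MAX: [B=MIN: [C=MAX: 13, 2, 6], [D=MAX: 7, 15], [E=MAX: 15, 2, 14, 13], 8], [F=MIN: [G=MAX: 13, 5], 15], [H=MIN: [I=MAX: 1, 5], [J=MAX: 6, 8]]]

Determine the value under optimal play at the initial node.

13

C (MAX): max(13, 2, 6) = 13
D (MAX): max(7, 15) = 15
E (MAX): max(15, 2, 14, 13) = 15
B (MIN): min(13, 15, 15, 8) = 8
G (MAX): max(13, 5) = 13
F (MIN): min(13, 15) = 13
I (MAX): max(1, 5) = 5
J (MAX): max(6, 8) = 8
H (MIN): min(5, 8) = 5
Root (MAX): max(8, 13, 5) = 13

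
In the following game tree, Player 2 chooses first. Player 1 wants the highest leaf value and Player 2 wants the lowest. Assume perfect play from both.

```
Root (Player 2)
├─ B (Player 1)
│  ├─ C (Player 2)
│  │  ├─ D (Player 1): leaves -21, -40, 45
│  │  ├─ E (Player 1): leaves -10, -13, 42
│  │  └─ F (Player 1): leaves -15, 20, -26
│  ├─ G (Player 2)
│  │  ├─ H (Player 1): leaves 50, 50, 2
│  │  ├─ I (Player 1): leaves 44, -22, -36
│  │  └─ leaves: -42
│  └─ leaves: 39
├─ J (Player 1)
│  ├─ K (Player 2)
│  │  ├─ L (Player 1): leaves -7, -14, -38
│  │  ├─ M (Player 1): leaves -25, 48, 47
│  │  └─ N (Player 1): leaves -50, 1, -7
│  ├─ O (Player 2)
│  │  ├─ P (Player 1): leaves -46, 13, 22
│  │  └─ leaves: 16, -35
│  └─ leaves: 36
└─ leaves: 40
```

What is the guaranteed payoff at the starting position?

36

D (Player 1): max(-21, -40, 45) = 45
E (Player 1): max(-10, -13, 42) = 42
F (Player 1): max(-15, 20, -26) = 20
C (Player 2): min(45, 42, 20) = 20
H (Player 1): max(50, 50, 2) = 50
I (Player 1): max(44, -22, -36) = 44
G (Player 2): min(50, 44, -42) = -42
B (Player 1): max(20, -42, 39) = 39
L (Player 1): max(-7, -14, -38) = -7
M (Player 1): max(-25, 48, 47) = 48
N (Player 1): max(-50, 1, -7) = 1
K (Player 2): min(-7, 48, 1) = -7
P (Player 1): max(-46, 13, 22) = 22
O (Player 2): min(22, 16, -35) = -35
J (Player 1): max(-7, -35, 36) = 36
Root (Player 2): min(39, 36, 40) = 36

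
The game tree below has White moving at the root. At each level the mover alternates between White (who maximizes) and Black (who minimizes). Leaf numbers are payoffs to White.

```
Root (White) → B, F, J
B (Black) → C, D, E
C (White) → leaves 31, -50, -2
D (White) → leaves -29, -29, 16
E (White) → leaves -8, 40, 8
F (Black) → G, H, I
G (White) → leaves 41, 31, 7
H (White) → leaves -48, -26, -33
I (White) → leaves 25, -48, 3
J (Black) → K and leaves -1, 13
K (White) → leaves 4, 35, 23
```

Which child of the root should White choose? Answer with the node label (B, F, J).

C (White): max(31, -50, -2) = 31
D (White): max(-29, -29, 16) = 16
E (White): max(-8, 40, 8) = 40
B (Black): min(31, 16, 40) = 16
G (White): max(41, 31, 7) = 41
H (White): max(-48, -26, -33) = -26
I (White): max(25, -48, 3) = 25
F (Black): min(41, -26, 25) = -26
K (White): max(4, 35, 23) = 35
J (Black): min(35, -1, 13) = -1
Root (White): max(16, -26, -1) = 16
White picks the child with the highest value: B (value 16).

B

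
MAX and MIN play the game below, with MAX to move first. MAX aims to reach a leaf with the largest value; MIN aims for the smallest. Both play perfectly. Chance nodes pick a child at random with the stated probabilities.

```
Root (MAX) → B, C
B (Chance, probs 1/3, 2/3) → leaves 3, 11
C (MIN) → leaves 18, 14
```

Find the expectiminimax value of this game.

14

B (Chance): 1/3·3 + 2/3·11 = 8.33
C (MIN): min(18, 14) = 14
Root (MAX): max(8.33, 14) = 14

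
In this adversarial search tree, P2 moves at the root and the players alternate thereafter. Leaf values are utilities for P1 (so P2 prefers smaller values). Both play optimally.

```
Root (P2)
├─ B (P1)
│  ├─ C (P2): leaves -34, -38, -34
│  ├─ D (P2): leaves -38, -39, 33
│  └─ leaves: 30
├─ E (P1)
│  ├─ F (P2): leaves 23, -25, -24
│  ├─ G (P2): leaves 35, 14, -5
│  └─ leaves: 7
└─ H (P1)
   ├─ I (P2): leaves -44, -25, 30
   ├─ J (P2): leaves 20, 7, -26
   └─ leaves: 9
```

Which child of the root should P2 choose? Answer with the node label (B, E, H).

C (P2): min(-34, -38, -34) = -38
D (P2): min(-38, -39, 33) = -39
B (P1): max(-38, -39, 30) = 30
F (P2): min(23, -25, -24) = -25
G (P2): min(35, 14, -5) = -5
E (P1): max(-25, -5, 7) = 7
I (P2): min(-44, -25, 30) = -44
J (P2): min(20, 7, -26) = -26
H (P1): max(-44, -26, 9) = 9
Root (P2): min(30, 7, 9) = 7
P2 picks the child with the lowest value: E (value 7).

E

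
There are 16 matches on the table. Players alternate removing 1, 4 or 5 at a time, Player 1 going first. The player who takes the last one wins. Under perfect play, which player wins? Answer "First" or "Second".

Positions where the player to move wins (W) vs loses (L):
i:   0  1  2  3  4  5  6  7  8  9 10 11 12 13 14 15 16
     L  W  L  W  W  W  W  W  L  W  L  W  W  W  W  W  L
Position 16 is L, so the second player wins.

Second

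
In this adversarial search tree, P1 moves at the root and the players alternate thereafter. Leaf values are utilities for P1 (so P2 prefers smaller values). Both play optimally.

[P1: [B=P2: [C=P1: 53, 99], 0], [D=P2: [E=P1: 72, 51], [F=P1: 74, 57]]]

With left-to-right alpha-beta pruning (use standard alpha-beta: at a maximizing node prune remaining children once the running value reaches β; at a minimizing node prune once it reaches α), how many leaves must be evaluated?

6

C [α=-∞,β=+∞]: v=99
B [α=-∞,β=+∞]: v=0
E [α=0,β=+∞]: v=72
F [α=0,β=72]: v=74 after child 1 ≥ β → β-cutoff, skip 1
D [α=0,β=+∞]: v=72
Root [α=-∞,β=+∞]: v=72
Leaves evaluated: 6 of 7.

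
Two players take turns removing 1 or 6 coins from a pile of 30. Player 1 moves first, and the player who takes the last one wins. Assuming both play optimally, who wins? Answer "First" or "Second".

Second

i:   0  1  2  3  4  5  6  7  8  9 10 11 12 13 14 15 16 17 18 19 20 21 22 23 24 25 26 27 28 29 30
     L  W  L  W  L  W  W  L  W  L  W  L  W  W  L  W  L  W  L  W  W  L  W  L  W  L  W  W  L  W  L
Position 30 is L, so the second player wins.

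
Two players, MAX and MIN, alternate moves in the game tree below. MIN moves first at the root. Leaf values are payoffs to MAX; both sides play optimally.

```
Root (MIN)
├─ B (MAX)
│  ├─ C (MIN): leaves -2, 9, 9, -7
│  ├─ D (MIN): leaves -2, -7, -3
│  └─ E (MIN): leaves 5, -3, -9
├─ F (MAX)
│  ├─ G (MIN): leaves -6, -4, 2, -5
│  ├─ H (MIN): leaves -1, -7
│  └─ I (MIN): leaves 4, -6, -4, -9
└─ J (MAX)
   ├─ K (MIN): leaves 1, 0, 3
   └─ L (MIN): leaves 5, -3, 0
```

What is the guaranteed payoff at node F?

G: min(-6, -4, 2, -5) = -6
H: min(-1, -7) = -7
I: min(4, -6, -4, -9) = -9
F: max(-6, -7, -9) = -6

-6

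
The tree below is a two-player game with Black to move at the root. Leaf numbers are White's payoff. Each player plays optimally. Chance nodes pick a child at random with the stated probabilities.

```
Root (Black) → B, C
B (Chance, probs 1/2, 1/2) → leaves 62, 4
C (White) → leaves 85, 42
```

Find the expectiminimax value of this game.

33

B (Chance): 1/2·62 + 1/2·4 = 33
C (White): max(85, 42) = 85
Root (Black): min(33, 85) = 33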